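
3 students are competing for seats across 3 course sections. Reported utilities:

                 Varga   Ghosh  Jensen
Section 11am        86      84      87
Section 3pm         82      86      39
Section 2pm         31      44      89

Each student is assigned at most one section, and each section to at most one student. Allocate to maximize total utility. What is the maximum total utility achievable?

This is a one-to-one assignment (maximum-weight bipartite matching).
Optimal: Varga→Section 11am (86 points), Ghosh→Section 3pm (86 points), Jensen→Section 2pm (89 points) — total 86+86+89 = 261 points.
Column-greedy (each section in turn goes to its best remaining student) gives 204 points, worse by 57.
Next-best assignment: Varga→Section 3pm, Ghosh→Section 11am, Jensen→Section 2pm = 255 points.
Every other assignment is strictly worse.

Maximum total: 261 points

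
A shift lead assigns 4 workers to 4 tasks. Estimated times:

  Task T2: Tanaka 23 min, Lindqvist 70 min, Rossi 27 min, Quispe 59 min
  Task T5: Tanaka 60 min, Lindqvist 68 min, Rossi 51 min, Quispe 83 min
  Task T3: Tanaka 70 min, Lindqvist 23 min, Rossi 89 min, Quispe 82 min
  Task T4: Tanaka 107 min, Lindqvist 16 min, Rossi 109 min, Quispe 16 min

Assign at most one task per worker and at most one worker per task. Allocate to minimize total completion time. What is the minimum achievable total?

Optimal: Tanaka→Task T2 (23 min), Lindqvist→Task T3 (23 min), Rossi→Task T5 (51 min), Quispe→Task T4 (16 min) — total 23+23+51+16 = 113 min.
Next-best assignment: Tanaka→Task T5, Lindqvist→Task T3, Rossi→Task T2, Quispe→Task T4 = 126 min.

Minimum total: 113 min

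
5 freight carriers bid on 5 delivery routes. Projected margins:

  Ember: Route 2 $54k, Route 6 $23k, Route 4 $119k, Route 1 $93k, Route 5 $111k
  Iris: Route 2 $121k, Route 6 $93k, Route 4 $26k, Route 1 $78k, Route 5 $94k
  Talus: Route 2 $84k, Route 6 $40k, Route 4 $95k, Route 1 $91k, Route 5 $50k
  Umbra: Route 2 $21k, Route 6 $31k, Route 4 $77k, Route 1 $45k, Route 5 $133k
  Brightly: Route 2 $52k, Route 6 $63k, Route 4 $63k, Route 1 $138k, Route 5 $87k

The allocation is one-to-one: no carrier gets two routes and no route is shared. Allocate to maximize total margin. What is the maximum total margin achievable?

Max total: $567k

This is the linear assignment problem.
Optimal: Ember→Route 4 ($119k), Iris→Route 6 ($93k), Talus→Route 2 ($84k), Umbra→Route 5 ($133k), Brightly→Route 1 ($138k) — total 119+93+84+133+138 = $567k.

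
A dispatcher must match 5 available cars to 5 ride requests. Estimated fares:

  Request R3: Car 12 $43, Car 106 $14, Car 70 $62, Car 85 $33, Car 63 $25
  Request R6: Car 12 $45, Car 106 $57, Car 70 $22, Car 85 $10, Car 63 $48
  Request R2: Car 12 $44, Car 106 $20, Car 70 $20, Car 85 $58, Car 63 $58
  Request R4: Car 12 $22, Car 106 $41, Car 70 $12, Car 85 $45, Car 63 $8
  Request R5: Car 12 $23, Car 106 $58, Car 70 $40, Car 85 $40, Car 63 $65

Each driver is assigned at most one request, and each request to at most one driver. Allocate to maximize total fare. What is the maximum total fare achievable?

Maximum total: $273

This is the linear assignment problem.
Optimal: Car 12→Request R2 ($44), Car 106→Request R6 ($57), Car 70→Request R3 ($62), Car 85→Request R4 ($45), Car 63→Request R5 ($65) — total 44+57+62+45+65 = $273.
Swapping Car 63↔Car 70 (Car 63→Request R3 $25, Car 70→Request R5 $40) loses 62.
Checked against all permutations: $273 is optimal.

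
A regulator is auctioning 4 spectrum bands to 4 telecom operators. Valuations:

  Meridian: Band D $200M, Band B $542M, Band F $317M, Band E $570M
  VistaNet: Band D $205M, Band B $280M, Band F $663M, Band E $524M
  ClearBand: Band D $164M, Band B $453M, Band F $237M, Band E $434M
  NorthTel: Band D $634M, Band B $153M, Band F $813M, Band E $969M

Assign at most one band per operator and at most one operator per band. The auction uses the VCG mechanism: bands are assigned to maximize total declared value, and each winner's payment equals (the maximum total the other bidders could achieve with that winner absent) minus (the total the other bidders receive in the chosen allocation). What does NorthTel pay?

Efficient allocation: Meridian→Band B ($542M), VistaNet→Band F ($663M), ClearBand→Band D ($164M), NorthTel→Band E ($969M); total welfare W = $2338M.
NorthTel receives Band E at value $969M, so the others get W − 969 = $1369M.
Without NorthTel: best allocation of the remaining 3 bidders over all 4 bands is Meridian→Band E ($570M), VistaNet→Band F ($663M), ClearBand→Band B ($453M), total $1686M.
VCG payment = (others' best without NorthTel) − (others' welfare with NorthTel) = 1686 − 1369 = $317M.

NorthTel pays $317M.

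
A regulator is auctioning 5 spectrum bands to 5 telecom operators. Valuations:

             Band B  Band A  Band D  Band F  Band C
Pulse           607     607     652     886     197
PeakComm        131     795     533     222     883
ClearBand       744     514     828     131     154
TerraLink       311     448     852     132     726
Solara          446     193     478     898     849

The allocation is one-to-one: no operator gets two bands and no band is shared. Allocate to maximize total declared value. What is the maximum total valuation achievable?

Maximum total: $4126M

This is a one-to-one assignment (maximum-weight bipartite matching).
Optimal: Pulse→Band F ($886M), PeakComm→Band A ($795M), ClearBand→Band B ($744M), TerraLink→Band D ($852M), Solara→Band C ($849M) — total 886+795+744+852+849 = $4126M.
Next-best assignment: Pulse→Band A, PeakComm→Band C, ClearBand→Band B, TerraLink→Band D, Solara→Band F = $3984M.
Swapping ClearBand↔TerraLink (ClearBand→Band D $828M, TerraLink→Band B $311M) loses 457.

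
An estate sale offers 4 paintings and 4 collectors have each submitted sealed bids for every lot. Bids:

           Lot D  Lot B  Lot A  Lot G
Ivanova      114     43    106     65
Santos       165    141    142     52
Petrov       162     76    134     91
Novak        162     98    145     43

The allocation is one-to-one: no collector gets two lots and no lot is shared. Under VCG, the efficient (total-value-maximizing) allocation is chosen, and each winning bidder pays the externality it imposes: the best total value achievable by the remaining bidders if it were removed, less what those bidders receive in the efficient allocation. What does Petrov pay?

Efficient allocation: Ivanova→Lot G ($65), Santos→Lot B ($141), Petrov→Lot D ($162), Novak→Lot A ($145); total welfare W = $513.
Petrov receives Lot D at value $162, so the others get W − 162 = $351.
Without Petrov: best allocation of the remaining 3 bidders over all 4 lots is Ivanova→Lot A ($106), Santos→Lot B ($141), Novak→Lot D ($162), total $409.
VCG payment = (others' best without Petrov) − (others' welfare with Petrov) = 409 − 351 = $58.

Petrov pays $58.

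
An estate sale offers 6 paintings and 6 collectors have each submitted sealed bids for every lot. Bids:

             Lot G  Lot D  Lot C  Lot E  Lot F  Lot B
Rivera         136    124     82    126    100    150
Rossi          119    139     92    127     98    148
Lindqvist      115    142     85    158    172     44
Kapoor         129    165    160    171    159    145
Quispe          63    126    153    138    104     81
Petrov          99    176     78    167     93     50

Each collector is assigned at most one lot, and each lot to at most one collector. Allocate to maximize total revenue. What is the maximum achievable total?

Optimal: Rivera→Lot G ($136), Rossi→Lot B ($148), Lindqvist→Lot F ($172), Kapoor→Lot E ($171), Quispe→Lot C ($153), Petrov→Lot D ($176) — total 136+148+172+171+153+176 = $956.
Checked against all permutations: $956 is optimal.

Maximum total: $956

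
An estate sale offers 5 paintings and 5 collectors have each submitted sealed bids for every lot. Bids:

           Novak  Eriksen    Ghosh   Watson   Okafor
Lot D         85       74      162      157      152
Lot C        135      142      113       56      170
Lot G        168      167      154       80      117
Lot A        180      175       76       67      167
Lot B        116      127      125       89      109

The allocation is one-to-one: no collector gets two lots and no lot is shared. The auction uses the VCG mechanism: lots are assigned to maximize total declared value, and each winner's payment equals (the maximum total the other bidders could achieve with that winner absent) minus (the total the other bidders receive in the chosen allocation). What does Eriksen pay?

Efficient allocation: Novak→Lot A ($180), Eriksen→Lot G ($167), Ghosh→Lot B ($125), Watson→Lot D ($157), Okafor→Lot C ($170); total welfare W = $799.
Eriksen receives Lot G at value $167, so the others get W − 167 = $632.
Without Eriksen: best allocation of the remaining 4 bidders over all 5 lots is Novak→Lot A ($180), Ghosh→Lot G ($154), Watson→Lot D ($157), Okafor→Lot C ($170), total $661.
VCG payment = (others' best without Eriksen) − (others' welfare with Eriksen) = 661 − 632 = $29.

Eriksen pays $29.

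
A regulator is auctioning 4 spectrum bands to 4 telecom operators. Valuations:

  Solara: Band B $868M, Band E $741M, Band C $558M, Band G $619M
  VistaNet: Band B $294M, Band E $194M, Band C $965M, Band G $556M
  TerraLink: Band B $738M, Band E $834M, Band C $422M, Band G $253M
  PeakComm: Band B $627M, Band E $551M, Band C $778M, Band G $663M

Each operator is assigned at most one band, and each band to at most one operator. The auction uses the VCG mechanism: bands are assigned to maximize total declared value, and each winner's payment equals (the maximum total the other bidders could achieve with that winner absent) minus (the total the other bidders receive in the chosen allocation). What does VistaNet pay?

VistaNet pays $115M.

Efficient allocation: Solara→Band B ($868M), VistaNet→Band C ($965M), TerraLink→Band E ($834M), PeakComm→Band G ($663M); total welfare W = $3330M.
VistaNet receives Band C at value $965M, so the others get W − 965 = $2365M.
Without VistaNet: best allocation of the remaining 3 bidders over all 4 bands is Solara→Band B ($868M), TerraLink→Band E ($834M), PeakComm→Band C ($778M), total $2480M.
VCG payment = (others' best without VistaNet) − (others' welfare with VistaNet) = 2480 − 2365 = $115M.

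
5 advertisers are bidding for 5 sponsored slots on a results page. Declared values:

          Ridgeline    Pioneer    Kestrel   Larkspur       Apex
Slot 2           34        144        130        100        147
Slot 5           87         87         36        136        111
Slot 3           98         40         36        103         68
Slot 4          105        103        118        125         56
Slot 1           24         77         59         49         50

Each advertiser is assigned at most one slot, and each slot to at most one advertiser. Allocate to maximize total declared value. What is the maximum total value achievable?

Optimal: Ridgeline→Slot 3 ($98), Pioneer→Slot 1 ($77), Kestrel→Slot 4 ($118), Larkspur→Slot 5 ($136), Apex→Slot 2 ($147) — total 98+77+118+136+147 = $576.
Next-best assignment: Ridgeline→Slot 3, Pioneer→Slot 2, Kestrel→Slot 4, Larkspur→Slot 5, Apex→Slot 1 = $546.

Maximum total: $576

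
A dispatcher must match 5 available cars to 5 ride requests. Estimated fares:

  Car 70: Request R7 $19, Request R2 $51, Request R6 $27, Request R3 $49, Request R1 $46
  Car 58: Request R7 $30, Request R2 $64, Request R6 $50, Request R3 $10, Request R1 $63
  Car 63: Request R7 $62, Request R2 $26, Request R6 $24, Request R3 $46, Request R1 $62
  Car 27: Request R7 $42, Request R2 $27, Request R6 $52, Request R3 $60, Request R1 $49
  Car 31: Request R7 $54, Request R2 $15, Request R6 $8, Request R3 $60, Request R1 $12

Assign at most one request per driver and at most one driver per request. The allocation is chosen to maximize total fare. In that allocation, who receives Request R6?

Car 27 receives Request R6.

Optimal: Car 70→Request R2 ($51), Car 58→Request R1 ($63), Car 63→Request R7 ($62), Car 27→Request R6 ($52), Car 31→Request R3 ($60) — total 51+63+62+52+60 = $288.
Swapping Car 70↔Car 27 (Car 70→Request R6 $27, Car 27→Request R2 $27) loses 49.
Car 27's own top request is Request R3 ($60), but forcing Car 27→Request R3 and reassigning the rest optimally gives only $277 — worse by 11.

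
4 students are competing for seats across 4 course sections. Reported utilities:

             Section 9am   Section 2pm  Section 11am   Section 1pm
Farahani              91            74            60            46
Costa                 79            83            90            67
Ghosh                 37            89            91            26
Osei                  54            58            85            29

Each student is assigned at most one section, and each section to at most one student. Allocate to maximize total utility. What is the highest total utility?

Treat this as an assignment problem: match each student to one section.
Optimal: Farahani→Section 9am (91 points), Costa→Section 1pm (67 points), Ghosh→Section 2pm (89 points), Osei→Section 11am (85 points) — total 91+67+89+85 = 332 points.
Row-greedy (each student in turn takes its best remaining section) gives 299 points, worse by 33.
Checked against all permutations: 332 points is optimal.

Maximum total: 332 points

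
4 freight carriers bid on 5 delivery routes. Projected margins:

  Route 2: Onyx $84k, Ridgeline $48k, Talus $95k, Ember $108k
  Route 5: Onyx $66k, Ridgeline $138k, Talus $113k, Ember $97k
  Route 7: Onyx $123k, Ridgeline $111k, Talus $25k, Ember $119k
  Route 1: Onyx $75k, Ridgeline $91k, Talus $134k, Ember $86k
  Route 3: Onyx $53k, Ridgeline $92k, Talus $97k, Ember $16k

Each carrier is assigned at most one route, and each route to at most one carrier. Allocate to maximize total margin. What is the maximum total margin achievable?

Optimal: Onyx→Route 7 ($123k), Ridgeline→Route 5 ($138k), Talus→Route 1 ($134k), Ember→Route 2 ($108k) — total 123+138+134+108 = $503k.
Swapping Talus↔Ember (Talus→Route 2 $95k, Ember→Route 1 $86k) loses 61.

Max total: $503k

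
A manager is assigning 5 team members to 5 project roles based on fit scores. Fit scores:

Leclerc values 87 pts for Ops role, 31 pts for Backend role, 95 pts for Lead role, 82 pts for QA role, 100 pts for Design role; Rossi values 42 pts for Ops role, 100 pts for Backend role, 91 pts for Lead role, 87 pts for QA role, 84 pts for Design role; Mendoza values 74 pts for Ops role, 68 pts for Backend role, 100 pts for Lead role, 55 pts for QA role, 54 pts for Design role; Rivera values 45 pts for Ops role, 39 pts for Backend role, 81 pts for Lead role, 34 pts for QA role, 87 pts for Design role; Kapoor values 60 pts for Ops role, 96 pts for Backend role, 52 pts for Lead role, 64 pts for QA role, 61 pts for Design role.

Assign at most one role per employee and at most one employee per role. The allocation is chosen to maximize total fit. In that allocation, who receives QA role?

Rossi receives QA role.

Optimal: Leclerc→Ops role (87 pts), Rossi→QA role (87 pts), Mendoza→Lead role (100 pts), Rivera→Design role (87 pts), Kapoor→Backend role (96 pts) — total 87+87+100+87+96 = 457 pts.
Row-greedy (each employee in turn takes its best remaining role) gives 409 pts, worse by 48.
Checked against all permutations: 457 pts is optimal.
Rossi's own top role is Backend role (100 pts), but forcing Rossi→Backend role and reassigning the rest optimally gives only 438 pts — worse by 19.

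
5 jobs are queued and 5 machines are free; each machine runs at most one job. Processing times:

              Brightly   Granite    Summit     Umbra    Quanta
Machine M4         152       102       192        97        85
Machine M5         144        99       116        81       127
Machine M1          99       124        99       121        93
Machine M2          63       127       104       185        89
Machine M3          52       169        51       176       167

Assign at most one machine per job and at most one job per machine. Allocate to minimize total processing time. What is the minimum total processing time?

Minimum total: 390 min

Optimal: Brightly→Machine M2 (63 min), Granite→Machine M4 (102 min), Summit→Machine M3 (51 min), Umbra→Machine M5 (81 min), Quanta→Machine M1 (93 min) — total 63+102+51+81+93 = 390 min.
Column-greedy (each machine in turn goes to its cheapest remaining job) gives 538 min, worse by 148.
Swapping Granite↔Brightly (Granite→Machine M2 127 min, Brightly→Machine M4 152 min) adds 114.
Every other assignment is strictly worse.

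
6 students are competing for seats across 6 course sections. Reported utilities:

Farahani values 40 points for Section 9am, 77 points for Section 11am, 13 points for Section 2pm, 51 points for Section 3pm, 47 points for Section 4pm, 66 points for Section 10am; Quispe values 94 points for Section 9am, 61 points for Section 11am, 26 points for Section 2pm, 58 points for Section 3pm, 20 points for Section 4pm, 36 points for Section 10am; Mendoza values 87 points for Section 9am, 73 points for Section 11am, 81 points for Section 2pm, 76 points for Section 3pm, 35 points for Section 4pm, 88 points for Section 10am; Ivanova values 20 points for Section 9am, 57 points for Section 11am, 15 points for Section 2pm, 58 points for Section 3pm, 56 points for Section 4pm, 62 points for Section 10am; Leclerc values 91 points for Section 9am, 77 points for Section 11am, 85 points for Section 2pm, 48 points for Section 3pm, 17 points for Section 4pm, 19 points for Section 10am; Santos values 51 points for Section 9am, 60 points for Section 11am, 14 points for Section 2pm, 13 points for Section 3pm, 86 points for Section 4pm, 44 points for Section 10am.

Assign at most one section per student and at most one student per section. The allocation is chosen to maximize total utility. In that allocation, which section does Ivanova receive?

Optimal: Farahani→Section 11am (77 points), Quispe→Section 9am (94 points), Mendoza→Section 10am (88 points), Ivanova→Section 3pm (58 points), Leclerc→Section 2pm (85 points), Santos→Section 4pm (86 points) — total 77+94+88+58+85+86 = 488 points.
Column-greedy (each section in turn goes to its best remaining student) gives 480 points, worse by 8.
Ivanova's own top section is Section 10am (62 points), but forcing Ivanova→Section 10am and reassigning the rest optimally gives only 480 points — worse by 8.

Ivanova receives Section 3pm.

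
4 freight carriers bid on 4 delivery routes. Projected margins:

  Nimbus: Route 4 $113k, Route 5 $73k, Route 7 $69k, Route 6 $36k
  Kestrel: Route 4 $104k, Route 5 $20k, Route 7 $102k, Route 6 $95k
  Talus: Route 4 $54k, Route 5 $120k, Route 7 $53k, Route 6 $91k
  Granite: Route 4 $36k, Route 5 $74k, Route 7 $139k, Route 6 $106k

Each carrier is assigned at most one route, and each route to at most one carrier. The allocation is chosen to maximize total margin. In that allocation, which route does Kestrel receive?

Optimal: Nimbus→Route 4 ($113k), Kestrel→Route 6 ($95k), Talus→Route 5 ($120k), Granite→Route 7 ($139k) — total 113+95+120+139 = $467k.
Row-greedy (each carrier in turn takes its best remaining route) gives $441k, worse by 26.
Swapping Kestrel↔Nimbus (Kestrel→Route 4 $104k, Nimbus→Route 6 $36k) loses 68.
Checked against all permutations: $467k is optimal.
Kestrel's own top route is Route 4 ($104k), but forcing Kestrel→Route 4 and reassigning the rest optimally gives only $407k — worse by 60.

Kestrel receives Route 6.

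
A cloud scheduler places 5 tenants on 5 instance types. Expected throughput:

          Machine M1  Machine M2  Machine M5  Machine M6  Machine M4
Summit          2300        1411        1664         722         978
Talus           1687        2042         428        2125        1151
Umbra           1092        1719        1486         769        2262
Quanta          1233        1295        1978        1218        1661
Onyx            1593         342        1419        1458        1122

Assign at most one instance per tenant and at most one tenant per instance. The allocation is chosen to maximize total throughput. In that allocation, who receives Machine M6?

Onyx receives Machine M6.

Optimal: Summit→Machine M1 (2300 ops/s), Talus→Machine M2 (2042 ops/s), Umbra→Machine M4 (2262 ops/s), Quanta→Machine M5 (1978 ops/s), Onyx→Machine M6 (1458 ops/s) — total 2300+2042+2262+1978+1458 = 10040 ops/s.
Every other assignment is strictly worse.
Onyx's own top instance is Machine M1 (1593 ops/s), but forcing Onyx→Machine M1 and reassigning the rest optimally gives only 9369 ops/s — worse by 671.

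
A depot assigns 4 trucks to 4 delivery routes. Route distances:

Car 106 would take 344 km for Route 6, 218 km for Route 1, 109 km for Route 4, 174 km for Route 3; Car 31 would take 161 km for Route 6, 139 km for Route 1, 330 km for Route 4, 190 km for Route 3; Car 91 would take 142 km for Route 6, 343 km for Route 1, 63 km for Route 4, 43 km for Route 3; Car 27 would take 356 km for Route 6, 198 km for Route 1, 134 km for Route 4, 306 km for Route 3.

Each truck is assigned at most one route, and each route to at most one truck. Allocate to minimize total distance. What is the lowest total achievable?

Minimum total: 511 km

This is the linear assignment problem.
Optimal: Car 106→Route 4 (109 km), Car 31→Route 6 (161 km), Car 91→Route 3 (43 km), Car 27→Route 1 (198 km) — total 109+161+43+198 = 511 km.
Column-greedy (each route in turn goes to its cheapest remaining truck) gives 696 km, worse by 185.
Next-best assignment: Car 106→Route 1, Car 31→Route 6, Car 91→Route 3, Car 27→Route 4 = 556 km.
No other one-to-one assignment undercuts 511 km.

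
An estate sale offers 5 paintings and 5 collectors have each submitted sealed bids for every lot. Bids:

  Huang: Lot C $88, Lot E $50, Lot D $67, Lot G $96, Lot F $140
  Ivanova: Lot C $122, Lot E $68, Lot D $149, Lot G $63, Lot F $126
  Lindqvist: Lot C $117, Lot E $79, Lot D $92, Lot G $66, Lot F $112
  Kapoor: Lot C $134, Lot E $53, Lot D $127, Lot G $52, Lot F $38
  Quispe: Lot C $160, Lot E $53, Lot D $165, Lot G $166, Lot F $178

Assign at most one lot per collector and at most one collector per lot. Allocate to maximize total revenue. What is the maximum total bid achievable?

Maximum total: $668

Treat this as an assignment problem: match each collector to one lot.
Optimal: Huang→Lot F ($140), Ivanova→Lot D ($149), Lindqvist→Lot E ($79), Kapoor→Lot C ($134), Quispe→Lot G ($166) — total 140+149+79+134+166 = $668.
Max-entry greedy (repeatedly take the single best remaining cell) gives $636, worse by 32.
Next-best assignment: Huang→Lot G, Ivanova→Lot D, Lindqvist→Lot E, Kapoor→Lot C, Quispe→Lot F = $636.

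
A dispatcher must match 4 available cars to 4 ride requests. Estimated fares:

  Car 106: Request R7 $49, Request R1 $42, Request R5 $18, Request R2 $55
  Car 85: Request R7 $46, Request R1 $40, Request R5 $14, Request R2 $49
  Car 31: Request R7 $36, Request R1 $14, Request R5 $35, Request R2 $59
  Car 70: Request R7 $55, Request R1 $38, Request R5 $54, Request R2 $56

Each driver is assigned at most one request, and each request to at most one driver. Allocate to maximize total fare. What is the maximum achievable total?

Treat this as an assignment problem: match each driver to one request.
Optimal: Car 106→Request R7 ($49), Car 85→Request R1 ($40), Car 31→Request R2 ($59), Car 70→Request R5 ($54) — total 49+40+59+54 = $202.
Column-greedy (each request in turn goes to its best remaining driver) gives $181, worse by 21.
Next-best assignment: Car 106→Request R1, Car 85→Request R7, Car 31→Request R2, Car 70→Request R5 = $201.

Maximum total: $202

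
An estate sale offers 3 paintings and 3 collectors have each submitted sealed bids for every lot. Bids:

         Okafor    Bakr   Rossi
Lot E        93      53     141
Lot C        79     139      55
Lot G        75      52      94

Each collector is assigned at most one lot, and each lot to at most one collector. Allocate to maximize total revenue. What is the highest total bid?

Max total: $355

Optimal: Okafor→Lot G ($75), Bakr→Lot C ($139), Rossi→Lot E ($141) — total 75+139+141 = $355.
Row-greedy (each collector in turn takes its best remaining lot) gives $326, worse by 29.
Next-best assignment: Okafor→Lot E, Bakr→Lot C, Rossi→Lot G = $326.
Swapping Rossi↔Bakr (Rossi→Lot C $55, Bakr→Lot E $53) loses 172.
Every other assignment is strictly worse.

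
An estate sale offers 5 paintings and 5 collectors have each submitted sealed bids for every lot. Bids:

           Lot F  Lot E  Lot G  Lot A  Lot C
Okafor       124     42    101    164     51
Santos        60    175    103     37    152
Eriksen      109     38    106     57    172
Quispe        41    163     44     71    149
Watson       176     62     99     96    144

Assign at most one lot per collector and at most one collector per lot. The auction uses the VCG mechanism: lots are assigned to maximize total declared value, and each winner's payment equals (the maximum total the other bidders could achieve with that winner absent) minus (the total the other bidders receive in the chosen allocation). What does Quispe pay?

Quispe pays $72.

Efficient allocation: Okafor→Lot A ($164), Santos→Lot G ($103), Eriksen→Lot C ($172), Quispe→Lot E ($163), Watson→Lot F ($176); total welfare W = $778.
Quispe receives Lot E at value $163, so the others get W − 163 = $615.
Without Quispe: best allocation of the remaining 4 bidders over all 5 lots is Okafor→Lot A ($164), Santos→Lot E ($175), Eriksen→Lot C ($172), Watson→Lot F ($176), total $687.
VCG payment = (others' best without Quispe) − (others' welfare with Quispe) = 687 − 615 = $72.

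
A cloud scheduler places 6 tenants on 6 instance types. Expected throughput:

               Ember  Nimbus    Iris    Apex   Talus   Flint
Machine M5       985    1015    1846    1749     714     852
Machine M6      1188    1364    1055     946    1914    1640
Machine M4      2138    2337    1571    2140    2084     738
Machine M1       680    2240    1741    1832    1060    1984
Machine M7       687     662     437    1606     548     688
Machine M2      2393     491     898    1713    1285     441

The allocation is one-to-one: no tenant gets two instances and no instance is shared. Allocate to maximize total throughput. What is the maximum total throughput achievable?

This is the linear assignment problem.
Optimal: Ember→Machine M2 (2393 ops/s), Nimbus→Machine M4 (2337 ops/s), Iris→Machine M5 (1846 ops/s), Apex→Machine M7 (1606 ops/s), Talus→Machine M6 (1914 ops/s), Flint→Machine M1 (1984 ops/s) — total 2393+2337+1846+1606+1914+1984 = 12080 ops/s.
Row-greedy (each tenant in turn takes its best remaining instance) gives 11010 ops/s, worse by 1070.
Next-best assignment: Ember→Machine M2, Nimbus→Machine M1, Iris→Machine M5, Apex→Machine M7, Talus→Machine M4, Flint→Machine M6 = 11809 ops/s.
No other one-to-one assignment exceeds 12080 ops/s.

Maximum total: 12080 ops/s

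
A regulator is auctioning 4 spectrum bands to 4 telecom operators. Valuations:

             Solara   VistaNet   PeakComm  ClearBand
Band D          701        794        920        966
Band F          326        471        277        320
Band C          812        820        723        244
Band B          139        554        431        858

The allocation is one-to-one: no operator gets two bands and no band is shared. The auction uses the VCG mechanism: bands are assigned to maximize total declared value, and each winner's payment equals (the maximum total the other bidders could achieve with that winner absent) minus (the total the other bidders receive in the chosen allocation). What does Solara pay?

Solara pays $349M.

Efficient allocation: Solara→Band C ($812M), VistaNet→Band F ($471M), PeakComm→Band D ($920M), ClearBand→Band B ($858M); total welfare W = $3061M.
Solara receives Band C at value $812M, so the others get W − 812 = $2249M.
Without Solara: best allocation of the remaining 3 bidders over all 4 bands is VistaNet→Band C ($820M), PeakComm→Band D ($920M), ClearBand→Band B ($858M), total $2598M.
VCG payment = (others' best without Solara) − (others' welfare with Solara) = 2598 − 2249 = $349M.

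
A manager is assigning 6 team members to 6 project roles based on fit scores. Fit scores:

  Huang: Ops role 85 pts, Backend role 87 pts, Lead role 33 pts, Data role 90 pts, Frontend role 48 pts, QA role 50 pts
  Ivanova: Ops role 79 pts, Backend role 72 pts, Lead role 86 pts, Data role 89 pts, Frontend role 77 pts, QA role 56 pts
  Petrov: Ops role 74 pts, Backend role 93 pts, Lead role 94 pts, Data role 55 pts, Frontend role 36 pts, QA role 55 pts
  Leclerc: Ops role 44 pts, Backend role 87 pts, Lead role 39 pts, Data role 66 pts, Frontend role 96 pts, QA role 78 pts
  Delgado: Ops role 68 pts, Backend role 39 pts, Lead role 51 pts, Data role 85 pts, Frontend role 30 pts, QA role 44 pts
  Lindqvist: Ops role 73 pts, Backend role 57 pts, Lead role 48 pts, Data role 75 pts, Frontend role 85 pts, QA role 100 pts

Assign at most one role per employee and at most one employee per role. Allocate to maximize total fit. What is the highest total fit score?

This is a one-to-one assignment (maximum-weight bipartite matching).
Optimal: Huang→Ops role (85 pts), Ivanova→Lead role (86 pts), Petrov→Backend role (93 pts), Leclerc→Frontend role (96 pts), Delgado→Data role (85 pts), Lindqvist→QA role (100 pts) — total 85+86+93+96+85+100 = 545 pts.
Next-best assignment: Huang→Backend role, Ivanova→Ops role, Petrov→Lead role, Leclerc→Frontend role, Delgado→Data role, Lindqvist→QA role = 541 pts.
Every other assignment is strictly worse.

Maximum total: 545 pts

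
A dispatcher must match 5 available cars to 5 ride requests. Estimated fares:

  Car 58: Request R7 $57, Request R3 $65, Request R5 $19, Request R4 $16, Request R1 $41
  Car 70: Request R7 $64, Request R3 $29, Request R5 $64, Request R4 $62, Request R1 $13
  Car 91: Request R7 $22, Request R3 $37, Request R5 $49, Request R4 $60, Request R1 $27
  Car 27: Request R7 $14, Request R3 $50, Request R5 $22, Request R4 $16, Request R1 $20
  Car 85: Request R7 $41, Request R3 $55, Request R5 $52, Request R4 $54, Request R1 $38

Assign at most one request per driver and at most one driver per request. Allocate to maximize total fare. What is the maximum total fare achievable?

This is the linear assignment problem.
Optimal: Car 58→Request R7 ($57), Car 70→Request R5 ($64), Car 91→Request R4 ($60), Car 27→Request R3 ($50), Car 85→Request R1 ($38) — total 57+64+60+50+38 = $269.
Row-greedy (each driver in turn takes its best remaining request) gives $249, worse by 20.
Next-best assignment: Car 58→Request R1, Car 70→Request R7, Car 91→Request R4, Car 27→Request R3, Car 85→Request R5 = $267.
Checked against all permutations: $269 is optimal.

Maximum total: $269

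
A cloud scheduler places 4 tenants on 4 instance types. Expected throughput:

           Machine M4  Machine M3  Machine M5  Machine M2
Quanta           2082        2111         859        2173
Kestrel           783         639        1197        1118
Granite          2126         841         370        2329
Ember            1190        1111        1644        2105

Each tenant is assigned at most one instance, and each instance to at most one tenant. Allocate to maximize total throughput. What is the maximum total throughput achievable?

Optimal: Quanta→Machine M3 (2111 ops/s), Kestrel→Machine M5 (1197 ops/s), Granite→Machine M4 (2126 ops/s), Ember→Machine M2 (2105 ops/s) — total 2111+1197+2126+2105 = 7539 ops/s.
Max-entry greedy (repeatedly take the single best remaining cell) gives 6867 ops/s, worse by 672.
Next-best assignment: Quanta→Machine M3, Kestrel→Machine M2, Granite→Machine M4, Ember→Machine M5 = 6999 ops/s.
Every other assignment is strictly worse.

Max total: 7539 ops/s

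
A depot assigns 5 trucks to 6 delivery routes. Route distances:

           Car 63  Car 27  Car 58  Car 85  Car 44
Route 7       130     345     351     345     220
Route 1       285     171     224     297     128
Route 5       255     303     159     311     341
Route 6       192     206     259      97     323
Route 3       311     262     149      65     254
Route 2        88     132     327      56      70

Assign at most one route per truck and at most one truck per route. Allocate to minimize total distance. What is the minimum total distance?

Minimum total: 595 km

Optimal: Car 63→Route 7 (130 km), Car 27→Route 1 (171 km), Car 58→Route 5 (159 km), Car 85→Route 3 (65 km), Car 44→Route 2 (70 km) — total 130+171+159+65+70 = 595 km.
Min-entry greedy (repeatedly take the single cheapest remaining cell) gives 669 km, worse by 74.
Next-best assignment: Car 63→Route 7, Car 27→Route 2, Car 58→Route 5, Car 85→Route 3, Car 44→Route 1 = 614 km.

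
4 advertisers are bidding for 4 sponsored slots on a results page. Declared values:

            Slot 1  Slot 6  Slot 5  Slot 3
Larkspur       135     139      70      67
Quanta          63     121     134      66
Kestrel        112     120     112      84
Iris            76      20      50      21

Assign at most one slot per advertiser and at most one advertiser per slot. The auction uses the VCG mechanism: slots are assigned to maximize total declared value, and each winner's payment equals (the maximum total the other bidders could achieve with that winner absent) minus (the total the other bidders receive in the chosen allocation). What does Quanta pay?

Efficient allocation: Larkspur→Slot 6 ($139), Quanta→Slot 5 ($134), Kestrel→Slot 3 ($84), Iris→Slot 1 ($76); total welfare W = $433.
Quanta receives Slot 5 at value $134, so the others get W − 134 = $299.
Without Quanta: best allocation of the remaining 3 bidders over all 4 slots is Larkspur→Slot 6 ($139), Kestrel→Slot 5 ($112), Iris→Slot 1 ($76), total $327.
VCG payment = (others' best without Quanta) − (others' welfare with Quanta) = 327 − 299 = $28.

Quanta pays $28.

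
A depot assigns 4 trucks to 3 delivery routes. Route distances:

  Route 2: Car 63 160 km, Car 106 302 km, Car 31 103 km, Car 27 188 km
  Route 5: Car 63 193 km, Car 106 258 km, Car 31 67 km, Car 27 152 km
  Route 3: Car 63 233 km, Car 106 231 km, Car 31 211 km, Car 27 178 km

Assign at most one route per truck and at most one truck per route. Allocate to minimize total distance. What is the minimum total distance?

Optimal: Car 63→Route 2 (160 km), Car 31→Route 5 (67 km), Car 27→Route 3 (178 km) — total 160+67+178 = 405 km.
Row-greedy (each truck in turn takes its cheapest remaining route) gives 458 km, worse by 53.
Next-best assignment: Car 63→Route 2, Car 31→Route 5, Car 106→Route 3 = 458 km.
Every other assignment is strictly worse.

Minimum total: 405 km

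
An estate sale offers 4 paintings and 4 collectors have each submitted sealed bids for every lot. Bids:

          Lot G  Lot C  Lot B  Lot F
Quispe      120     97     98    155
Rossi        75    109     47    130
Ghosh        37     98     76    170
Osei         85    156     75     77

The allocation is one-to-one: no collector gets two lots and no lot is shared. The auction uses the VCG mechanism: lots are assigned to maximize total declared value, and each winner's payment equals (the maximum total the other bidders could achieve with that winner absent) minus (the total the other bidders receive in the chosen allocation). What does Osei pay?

Efficient allocation: Quispe→Lot B ($98), Rossi→Lot G ($75), Ghosh→Lot F ($170), Osei→Lot C ($156); total welfare W = $499.
Osei receives Lot C at value $156, so the others get W − 156 = $343.
Without Osei: best allocation of the remaining 3 bidders over all 4 lots is Quispe→Lot G ($120), Rossi→Lot C ($109), Ghosh→Lot F ($170), total $399.
VCG payment = (others' best without Osei) − (others' welfare with Osei) = 399 − 343 = $56.

Osei pays $56.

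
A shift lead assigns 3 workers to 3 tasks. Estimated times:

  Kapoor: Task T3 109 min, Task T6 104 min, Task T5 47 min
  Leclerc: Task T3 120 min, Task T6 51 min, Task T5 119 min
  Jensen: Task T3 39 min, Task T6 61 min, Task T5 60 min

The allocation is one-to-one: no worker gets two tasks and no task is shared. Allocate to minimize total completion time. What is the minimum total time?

Min total: 137 min

Optimal: Kapoor→Task T5 (47 min), Leclerc→Task T6 (51 min), Jensen→Task T3 (39 min) — total 47+51+39 = 137 min.
Swapping Leclerc↔Jensen (Leclerc→Task T3 120 min, Jensen→Task T6 61 min) adds 91.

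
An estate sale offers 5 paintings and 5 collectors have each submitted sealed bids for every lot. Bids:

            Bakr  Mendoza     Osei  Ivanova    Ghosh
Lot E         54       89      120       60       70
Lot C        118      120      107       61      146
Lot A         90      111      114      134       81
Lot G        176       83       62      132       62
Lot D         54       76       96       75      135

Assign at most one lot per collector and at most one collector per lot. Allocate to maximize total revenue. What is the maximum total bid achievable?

Max total: $685

Optimal: Bakr→Lot G ($176), Mendoza→Lot C ($120), Osei→Lot E ($120), Ivanova→Lot A ($134), Ghosh→Lot D ($135) — total 176+120+120+134+135 = $685.
Max-entry greedy (repeatedly take the single best remaining cell) gives $652, worse by 33.
Next-best assignment: Bakr→Lot G, Mendoza→Lot D, Osei→Lot E, Ivanova→Lot A, Ghosh→Lot C = $652.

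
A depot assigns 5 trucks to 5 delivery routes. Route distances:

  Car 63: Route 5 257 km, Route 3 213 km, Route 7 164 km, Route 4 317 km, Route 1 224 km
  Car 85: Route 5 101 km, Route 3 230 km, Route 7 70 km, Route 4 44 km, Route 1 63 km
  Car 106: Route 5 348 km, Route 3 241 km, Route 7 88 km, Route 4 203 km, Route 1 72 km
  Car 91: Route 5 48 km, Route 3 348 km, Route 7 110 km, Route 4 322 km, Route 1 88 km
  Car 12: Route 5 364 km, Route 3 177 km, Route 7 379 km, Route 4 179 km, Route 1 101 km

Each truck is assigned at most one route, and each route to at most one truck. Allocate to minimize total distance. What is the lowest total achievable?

Min total: 494 km

This is a one-to-one assignment (minimum-cost bipartite matching).
Optimal: Car 63→Route 3 (213 km), Car 85→Route 4 (44 km), Car 106→Route 7 (88 km), Car 91→Route 5 (48 km), Car 12→Route 1 (101 km) — total 213+44+88+48+101 = 494 km.
Swapping Car 12↔Car 91 (Car 12→Route 5 364 km, Car 91→Route 1 88 km) adds 303.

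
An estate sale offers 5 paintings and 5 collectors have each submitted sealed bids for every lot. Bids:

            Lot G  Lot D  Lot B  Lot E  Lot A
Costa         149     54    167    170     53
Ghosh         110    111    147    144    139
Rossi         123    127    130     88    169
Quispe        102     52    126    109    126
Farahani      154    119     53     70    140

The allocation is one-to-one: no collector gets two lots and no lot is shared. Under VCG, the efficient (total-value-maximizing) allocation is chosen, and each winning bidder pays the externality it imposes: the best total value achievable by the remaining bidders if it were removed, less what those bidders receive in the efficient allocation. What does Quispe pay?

Quispe pays $36.

Efficient allocation: Costa→Lot E ($170), Ghosh→Lot D ($111), Rossi→Lot A ($169), Quispe→Lot B ($126), Farahani→Lot G ($154); total welfare W = $730.
Quispe receives Lot B at value $126, so the others get W − 126 = $604.
Without Quispe: best allocation of the remaining 4 bidders over all 5 lots is Costa→Lot E ($170), Ghosh→Lot B ($147), Rossi→Lot A ($169), Farahani→Lot G ($154), total $640.
VCG payment = (others' best without Quispe) − (others' welfare with Quispe) = 640 − 604 = $36.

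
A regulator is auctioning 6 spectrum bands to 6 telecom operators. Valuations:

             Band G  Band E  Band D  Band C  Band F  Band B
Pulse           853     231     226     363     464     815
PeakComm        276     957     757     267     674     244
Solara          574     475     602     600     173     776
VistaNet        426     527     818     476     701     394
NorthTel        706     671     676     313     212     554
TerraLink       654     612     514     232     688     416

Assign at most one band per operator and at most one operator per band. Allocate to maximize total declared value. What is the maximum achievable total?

Optimal: Pulse→Band B ($815M), PeakComm→Band E ($957M), Solara→Band C ($600M), VistaNet→Band D ($818M), NorthTel→Band G ($706M), TerraLink→Band F ($688M) — total 815+957+600+818+706+688 = $4584M.

Maximum total: $4584M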